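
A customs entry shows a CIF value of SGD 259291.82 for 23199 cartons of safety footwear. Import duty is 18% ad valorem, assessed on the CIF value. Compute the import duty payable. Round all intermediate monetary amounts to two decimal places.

Import duty: SGD 46672.53

Import duty = 259291.82 × 18% = 46672.53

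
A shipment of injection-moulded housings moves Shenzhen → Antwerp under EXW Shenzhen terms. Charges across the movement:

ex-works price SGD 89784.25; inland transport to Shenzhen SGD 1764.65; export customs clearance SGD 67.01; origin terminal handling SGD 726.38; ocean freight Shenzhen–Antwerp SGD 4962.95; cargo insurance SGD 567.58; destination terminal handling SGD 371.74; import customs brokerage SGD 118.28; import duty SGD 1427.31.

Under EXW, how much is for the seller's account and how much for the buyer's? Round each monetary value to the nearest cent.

EXW: the seller makes goods available at their premises; the buyer bears all onward costs.
Seller's account: goods 89784.25 = 89784.25
Buyer's account: inland to port 1764.65 + export clearance 67.01 + origin terminal 726.38 + freight 4962.95 + insurance 567.58 + destination terminal 371.74 + brokerage 118.28 + duty 1427.31 = 10005.90

Seller: SGD 89784.25; buyer: SGD 10005.90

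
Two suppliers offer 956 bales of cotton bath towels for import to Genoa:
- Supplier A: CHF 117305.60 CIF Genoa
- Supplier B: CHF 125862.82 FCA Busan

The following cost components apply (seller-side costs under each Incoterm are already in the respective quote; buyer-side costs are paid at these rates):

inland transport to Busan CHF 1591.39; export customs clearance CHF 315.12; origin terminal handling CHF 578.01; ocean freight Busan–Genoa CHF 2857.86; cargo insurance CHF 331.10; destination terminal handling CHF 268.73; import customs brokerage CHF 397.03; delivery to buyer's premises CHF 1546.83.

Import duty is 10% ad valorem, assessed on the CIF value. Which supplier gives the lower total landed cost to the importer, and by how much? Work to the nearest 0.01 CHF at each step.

Supplier A is cheaper by CHF 13556.61

Supplier A (CIF):
The CIF price already equals the CIF value: 117305.60
Import duty = 117305.60 × 10% = 11730.56
Buyer bears (A): 268.73 + 397.03 + 1546.83 = 2212.59
Landed cost (A) = invoice 117305.60 + 2212.59 + duty 11730.56 = 131248.75
Supplier B (FCA):
CIF value = FCA price + origin terminal + freight + insurance = 125862.82 + 578.01 + 2857.86 + 331.10 = 129629.79
Import duty = 129629.79 × 10% = 12962.98
Buyer bears (B): 578.01 + 2857.86 + 331.10 + 268.73 + 397.03 + 1546.83 = 5979.56
Landed cost (B) = invoice 125862.82 + 5979.56 + duty 12962.98 = 144805.36
Difference = |131248.75 − 144805.36| = 13556.61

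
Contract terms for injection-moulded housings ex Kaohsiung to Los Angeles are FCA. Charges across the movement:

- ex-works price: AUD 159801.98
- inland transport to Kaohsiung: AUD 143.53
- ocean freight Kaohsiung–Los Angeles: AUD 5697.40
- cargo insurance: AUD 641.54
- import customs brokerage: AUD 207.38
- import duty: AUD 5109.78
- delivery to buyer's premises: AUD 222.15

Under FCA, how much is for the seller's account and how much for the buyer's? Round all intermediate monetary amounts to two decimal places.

Seller: AUD 159945.51; buyer: AUD 11878.25

FCA: the seller delivers export-cleared goods to the carrier; the buyer bears costs from that point.
Seller's account: goods 159801.98 + inland to port 143.53 = 159945.51
Buyer's account: freight 5697.40 + insurance 641.54 + brokerage 207.38 + duty 5109.78 + delivery 222.15 = 11878.25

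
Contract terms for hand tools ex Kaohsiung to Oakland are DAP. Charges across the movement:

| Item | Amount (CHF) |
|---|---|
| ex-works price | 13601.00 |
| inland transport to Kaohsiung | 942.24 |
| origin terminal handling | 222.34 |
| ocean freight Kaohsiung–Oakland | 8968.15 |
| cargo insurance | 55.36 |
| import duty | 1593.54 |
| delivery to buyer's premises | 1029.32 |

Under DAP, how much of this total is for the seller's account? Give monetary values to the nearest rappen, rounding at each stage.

Seller's account: CHF 24818.41

DAP: the seller bears all costs to the named destination except import duty and clearance.
Seller's account: goods 13601.00 + inland to port 942.24 + origin terminal 222.34 + freight 8968.15 + insurance 55.36 + delivery 1029.32 = 24818.41
Buyer's account: duty 1593.54 = 1593.54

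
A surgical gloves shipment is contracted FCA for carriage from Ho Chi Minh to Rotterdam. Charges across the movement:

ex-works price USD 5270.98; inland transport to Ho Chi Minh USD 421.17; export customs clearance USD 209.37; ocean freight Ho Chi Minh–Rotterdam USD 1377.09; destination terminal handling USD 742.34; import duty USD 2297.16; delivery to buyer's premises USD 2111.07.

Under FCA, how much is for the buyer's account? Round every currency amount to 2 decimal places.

Buyer's account: USD 6527.66

FCA: the seller delivers export-cleared goods to the carrier; the buyer bears costs from that point.
Seller's account: goods 5270.98 + inland to port 421.17 + export clearance 209.37 = 5901.52
Buyer's account: freight 1377.09 + destination terminal 742.34 + duty 2297.16 + delivery 2111.07 = 6527.66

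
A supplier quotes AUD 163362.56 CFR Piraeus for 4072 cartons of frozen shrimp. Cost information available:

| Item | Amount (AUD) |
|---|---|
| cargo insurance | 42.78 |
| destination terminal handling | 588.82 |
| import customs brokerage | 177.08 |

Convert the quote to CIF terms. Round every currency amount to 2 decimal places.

Not relevant to the conversion: brokerage, destination terminal — on the buyer under both terms; not part of either seller's price.
From CFR to CIF, the seller additionally bears: insurance.
CIF price = 163362.56 + 42.78 = 163405.34

CIF price: AUD 163405.34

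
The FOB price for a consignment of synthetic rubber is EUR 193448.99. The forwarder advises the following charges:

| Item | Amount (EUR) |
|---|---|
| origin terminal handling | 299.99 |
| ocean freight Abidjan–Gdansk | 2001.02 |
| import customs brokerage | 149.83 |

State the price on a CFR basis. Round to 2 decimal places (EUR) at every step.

Not relevant to the conversion: origin terminal — on the seller under both FOB and CFR; already in the FOB price and stays in the CFR price. brokerage — on the buyer under both terms; not part of either seller's price.
From FOB to CFR, the seller additionally bears: freight.
CFR price = 193448.99 + 2001.02 = 195450.01

CFR price: EUR 195450.01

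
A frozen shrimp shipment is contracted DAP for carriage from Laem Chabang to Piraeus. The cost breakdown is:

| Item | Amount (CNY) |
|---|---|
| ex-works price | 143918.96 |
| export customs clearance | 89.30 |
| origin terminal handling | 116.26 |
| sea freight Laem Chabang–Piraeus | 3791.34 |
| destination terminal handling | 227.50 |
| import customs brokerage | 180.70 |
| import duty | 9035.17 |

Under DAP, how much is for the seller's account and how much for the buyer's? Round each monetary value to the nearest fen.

Seller: CNY 148143.36; buyer: CNY 9215.87

DAP: the seller bears all costs to the named destination except import duty and clearance.
Seller's account: goods 143918.96 + export clearance 89.30 + origin terminal 116.26 + freight 3791.34 + destination terminal 227.50 = 148143.36
Buyer's account: brokerage 180.70 + duty 9035.17 = 9215.87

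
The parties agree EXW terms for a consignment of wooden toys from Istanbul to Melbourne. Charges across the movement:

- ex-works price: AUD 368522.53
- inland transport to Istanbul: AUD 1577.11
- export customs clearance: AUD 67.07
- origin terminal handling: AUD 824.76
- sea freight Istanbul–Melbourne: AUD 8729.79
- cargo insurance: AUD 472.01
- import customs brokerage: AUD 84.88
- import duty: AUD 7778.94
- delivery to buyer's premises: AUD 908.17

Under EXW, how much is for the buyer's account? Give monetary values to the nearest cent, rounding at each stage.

Buyer's account: AUD 20442.73

EXW: the seller makes goods available at their premises; the buyer bears all onward costs.
Seller's account: goods 368522.53 = 368522.53
Buyer's account: inland to port 1577.11 + export clearance 67.07 + origin terminal 824.76 + freight 8729.79 + insurance 472.01 + brokerage 84.88 + duty 7778.94 + delivery 908.17 = 20442.73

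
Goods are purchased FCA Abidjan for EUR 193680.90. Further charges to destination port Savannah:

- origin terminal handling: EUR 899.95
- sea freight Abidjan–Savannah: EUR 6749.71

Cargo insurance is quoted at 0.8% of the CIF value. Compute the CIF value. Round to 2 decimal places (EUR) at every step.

Let C be the CIF value. C = FCA price + pre-shipment costs + freight + 0.8% × C
C − 0.8% × C = 193680.90 + 899.95 + 6749.71
0.992 × C = 201330.56
C = 201330.56 / 0.992 = 202954.19
Insurance premium = 0.8% × 202954.19 = 1623.63

CIF value: EUR 202954.19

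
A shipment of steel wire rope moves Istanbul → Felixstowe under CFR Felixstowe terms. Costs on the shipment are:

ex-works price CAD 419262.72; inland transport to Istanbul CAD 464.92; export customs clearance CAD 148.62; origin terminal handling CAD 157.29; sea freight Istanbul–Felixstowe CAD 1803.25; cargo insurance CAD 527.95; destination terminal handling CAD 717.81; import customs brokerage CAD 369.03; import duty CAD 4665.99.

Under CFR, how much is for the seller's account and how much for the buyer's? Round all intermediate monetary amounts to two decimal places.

CFR: the seller pays costs through ocean freight to the destination port, but not insurance.
Seller's account: goods 419262.72 + inland to port 464.92 + export clearance 148.62 + origin terminal 157.29 + freight 1803.25 = 421836.80
Buyer's account: insurance 527.95 + destination terminal 717.81 + brokerage 369.03 + duty 4665.99 = 6280.78

Seller: CAD 421836.80; buyer: CAD 6280.78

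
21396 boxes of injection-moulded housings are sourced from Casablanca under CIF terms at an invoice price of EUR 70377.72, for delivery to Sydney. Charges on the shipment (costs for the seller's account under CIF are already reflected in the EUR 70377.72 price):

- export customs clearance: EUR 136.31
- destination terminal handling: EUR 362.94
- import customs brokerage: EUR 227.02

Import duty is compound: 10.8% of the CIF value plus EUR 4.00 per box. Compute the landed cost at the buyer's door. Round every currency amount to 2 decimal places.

Total landed cost: EUR 164152.47

CIF: the seller pays costs through ocean freight and marine insurance to the destination port.
Already in the invoice (seller's account under CIF): export clearance — exclude.
The CIF price already equals the CIF value: 70377.72
Ad valorem component: 70377.72 × 10.8% = 7600.79
Specific component: 21396 × 4.00 = 85584.00
Import duty = 7600.79 + 85584.00 = 93184.79
Buyer bears: destination terminal 362.94 + brokerage 227.02 + duty 93184.79 = 93774.75
Landed cost = invoice 70377.72 + 93774.75 = 164152.47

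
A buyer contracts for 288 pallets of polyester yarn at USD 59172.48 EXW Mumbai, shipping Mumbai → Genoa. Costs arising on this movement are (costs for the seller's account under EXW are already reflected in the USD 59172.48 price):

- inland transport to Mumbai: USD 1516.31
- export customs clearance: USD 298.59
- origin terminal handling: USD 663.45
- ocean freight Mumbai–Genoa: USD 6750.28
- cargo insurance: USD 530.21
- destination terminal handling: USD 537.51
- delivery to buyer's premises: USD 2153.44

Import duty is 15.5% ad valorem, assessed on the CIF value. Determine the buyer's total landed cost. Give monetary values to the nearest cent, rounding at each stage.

Total landed cost: USD 82306.62

EXW: the seller makes goods available at their premises; the buyer bears all onward costs.
CIF value = EXW price + inland to port + export clearance + origin terminal + freight + insurance = 59172.48 + 1516.31 + 298.59 + 663.45 + 6750.28 + 530.21 = 68931.32
Import duty = 68931.32 × 15.5% = 10684.35
Buyer bears: inland to port 1516.31 + export clearance 298.59 + origin terminal 663.45 + freight 6750.28 + insurance 530.21 + destination terminal 537.51 + delivery 2153.44 + duty 10684.35 = 23134.14
Landed cost = invoice 59172.48 + 23134.14 = 82306.62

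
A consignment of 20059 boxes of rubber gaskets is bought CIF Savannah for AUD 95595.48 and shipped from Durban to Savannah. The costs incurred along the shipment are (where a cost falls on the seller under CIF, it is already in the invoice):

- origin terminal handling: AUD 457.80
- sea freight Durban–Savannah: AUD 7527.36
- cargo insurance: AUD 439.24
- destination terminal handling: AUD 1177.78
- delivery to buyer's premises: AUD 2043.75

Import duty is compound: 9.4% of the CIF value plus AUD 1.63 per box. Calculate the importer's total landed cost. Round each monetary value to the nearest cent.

CIF: the seller pays costs through ocean freight and marine insurance to the destination port.
Already in the invoice (seller's account under CIF): origin terminal, freight, insurance — exclude.
The CIF price already equals the CIF value: 95595.48
Ad valorem component: 95595.48 × 9.4% = 8985.98
Specific component: 20059 × 1.63 = 32696.17
Import duty = 8985.98 + 32696.17 = 41682.15
Buyer bears: destination terminal 1177.78 + delivery 2043.75 + duty 41682.15 = 44903.68
Landed cost = invoice 95595.48 + 44903.68 = 140499.16

Total landed cost: AUD 140499.16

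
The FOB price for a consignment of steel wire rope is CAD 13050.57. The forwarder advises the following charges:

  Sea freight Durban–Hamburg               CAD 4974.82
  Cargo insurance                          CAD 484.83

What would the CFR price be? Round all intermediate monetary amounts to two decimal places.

Not relevant to the conversion: insurance — on the buyer under both terms; not part of either seller's price.
From FOB to CFR, the seller additionally bears: freight.
CFR price = 13050.57 + 4974.82 = 18025.39

CFR price: CAD 18025.39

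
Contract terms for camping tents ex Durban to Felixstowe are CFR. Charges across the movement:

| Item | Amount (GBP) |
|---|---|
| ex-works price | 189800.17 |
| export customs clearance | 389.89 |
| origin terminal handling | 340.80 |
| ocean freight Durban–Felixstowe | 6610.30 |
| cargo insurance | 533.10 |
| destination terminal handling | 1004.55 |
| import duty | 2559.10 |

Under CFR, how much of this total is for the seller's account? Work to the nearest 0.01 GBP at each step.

Seller's account: GBP 197141.16

CFR: the seller pays costs through ocean freight to the destination port, but not insurance.
Seller's account: goods 189800.17 + export clearance 389.89 + origin terminal 340.80 + freight 6610.30 = 197141.16
Buyer's account: insurance 533.10 + destination terminal 1004.55 + duty 2559.10 = 4096.75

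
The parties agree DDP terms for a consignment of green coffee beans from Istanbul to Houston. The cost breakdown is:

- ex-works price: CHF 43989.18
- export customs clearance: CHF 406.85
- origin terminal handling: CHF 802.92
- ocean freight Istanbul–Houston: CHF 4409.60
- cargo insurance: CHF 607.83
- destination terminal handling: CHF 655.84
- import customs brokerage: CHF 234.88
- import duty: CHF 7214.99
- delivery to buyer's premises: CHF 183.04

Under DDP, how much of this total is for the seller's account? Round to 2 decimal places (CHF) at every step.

DDP: the seller bears all costs including import duty.
Seller's account: goods 43989.18 + export clearance 406.85 + origin terminal 802.92 + freight 4409.60 + insurance 607.83 + destination terminal 655.84 + brokerage 234.88 + duty 7214.99 + delivery 183.04 = 58505.13
Buyer's account: 0.00

Seller's account: CHF 58505.13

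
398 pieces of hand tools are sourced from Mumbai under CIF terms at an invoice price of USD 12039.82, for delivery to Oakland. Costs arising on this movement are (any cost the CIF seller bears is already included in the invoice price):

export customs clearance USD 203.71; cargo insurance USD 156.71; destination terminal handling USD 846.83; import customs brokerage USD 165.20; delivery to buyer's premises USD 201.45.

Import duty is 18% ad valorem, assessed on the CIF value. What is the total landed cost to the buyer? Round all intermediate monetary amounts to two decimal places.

CIF: the seller pays costs through ocean freight and marine insurance to the destination port.
Already in the invoice (seller's account under CIF): export clearance, insurance — exclude.
The CIF price already equals the CIF value: 12039.82
Import duty = 12039.82 × 18% = 2167.17
Buyer bears: destination terminal 846.83 + brokerage 165.20 + delivery 201.45 + duty 2167.17 = 3380.65
Landed cost = invoice 12039.82 + 3380.65 = 15420.47

Total landed cost: USD 15420.47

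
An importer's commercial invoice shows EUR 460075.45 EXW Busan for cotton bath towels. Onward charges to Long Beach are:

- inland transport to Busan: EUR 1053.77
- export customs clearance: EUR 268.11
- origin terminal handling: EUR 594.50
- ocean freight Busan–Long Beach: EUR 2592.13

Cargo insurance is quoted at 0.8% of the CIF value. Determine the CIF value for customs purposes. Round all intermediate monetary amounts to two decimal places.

CIF value: EUR 468330.60

Let C be the CIF value. C = EXW price + pre-shipment costs + freight + 0.8% × C
C − 0.8% × C = 460075.45 + 1053.77 + 268.11 + 594.50 + 2592.13
0.992 × C = 464583.96
C = 464583.96 / 0.992 = 468330.60
Insurance premium = 0.8% × 468330.60 = 3746.64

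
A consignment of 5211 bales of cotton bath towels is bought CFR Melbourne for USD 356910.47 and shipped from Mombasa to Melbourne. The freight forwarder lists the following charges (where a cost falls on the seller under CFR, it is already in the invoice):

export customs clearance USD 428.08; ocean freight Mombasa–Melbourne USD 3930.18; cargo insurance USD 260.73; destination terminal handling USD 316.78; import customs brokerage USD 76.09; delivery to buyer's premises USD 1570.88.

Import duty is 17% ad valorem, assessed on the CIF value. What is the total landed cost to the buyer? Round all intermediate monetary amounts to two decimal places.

CFR: the seller pays costs through ocean freight to the destination port, but not insurance.
Already in the invoice (seller's account under CFR): export clearance, freight — exclude.
CIF value = CFR price + insurance = 356910.47 + 260.73 = 357171.20
Import duty = 357171.20 × 17% = 60719.10
Buyer bears: insurance 260.73 + destination terminal 316.78 + brokerage 76.09 + delivery 1570.88 + duty 60719.10 = 62943.58
Landed cost = invoice 356910.47 + 62943.58 = 419854.05

Total landed cost: USD 419854.05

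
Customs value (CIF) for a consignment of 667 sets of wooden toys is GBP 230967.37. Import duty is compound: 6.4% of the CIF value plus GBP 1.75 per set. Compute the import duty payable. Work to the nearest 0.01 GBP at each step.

Ad valorem component: 230967.37 × 6.4% = 14781.91
Specific component: 667 × 1.75 = 1167.25
Import duty = 14781.91 + 1167.25 = 15949.16

Import duty: GBP 15949.16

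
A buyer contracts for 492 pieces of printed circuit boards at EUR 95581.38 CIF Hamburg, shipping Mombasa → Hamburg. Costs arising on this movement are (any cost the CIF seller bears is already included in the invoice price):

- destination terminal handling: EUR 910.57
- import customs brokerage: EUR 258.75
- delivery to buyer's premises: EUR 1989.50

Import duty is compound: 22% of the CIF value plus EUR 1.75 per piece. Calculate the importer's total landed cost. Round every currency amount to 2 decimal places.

CIF: the seller pays costs through ocean freight and marine insurance to the destination port.
The CIF price already equals the CIF value: 95581.38
Ad valorem component: 95581.38 × 22% = 21027.90
Specific component: 492 × 1.75 = 861.00
Import duty = 21027.90 + 861.00 = 21888.90
Buyer bears: destination terminal 910.57 + brokerage 258.75 + delivery 1989.50 + duty 21888.90 = 25047.72
Landed cost = invoice 95581.38 + 25047.72 = 120629.10

Total landed cost: EUR 120629.10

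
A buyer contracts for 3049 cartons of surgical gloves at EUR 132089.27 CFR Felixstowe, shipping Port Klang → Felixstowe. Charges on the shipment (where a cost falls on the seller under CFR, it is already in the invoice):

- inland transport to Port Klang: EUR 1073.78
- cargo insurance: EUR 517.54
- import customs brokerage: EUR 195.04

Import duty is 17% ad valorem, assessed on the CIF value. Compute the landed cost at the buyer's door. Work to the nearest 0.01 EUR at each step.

CFR: the seller pays costs through ocean freight to the destination port, but not insurance.
Already in the invoice (seller's account under CFR): inland to port — exclude.
CIF value = CFR price + insurance = 132089.27 + 517.54 = 132606.81
Import duty = 132606.81 × 17% = 22543.16
Buyer bears: insurance 517.54 + brokerage 195.04 + duty 22543.16 = 23255.74
Landed cost = invoice 132089.27 + 23255.74 = 155345.01

Total landed cost: EUR 155345.01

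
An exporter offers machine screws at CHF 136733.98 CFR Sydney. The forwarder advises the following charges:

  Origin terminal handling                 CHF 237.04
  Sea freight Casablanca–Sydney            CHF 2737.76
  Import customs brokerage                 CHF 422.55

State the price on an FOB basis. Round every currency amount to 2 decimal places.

FOB price: CHF 133996.22

Not relevant to the conversion: origin terminal — on the seller under both CFR and FOB; already in the CFR price and stays in the FOB price. brokerage — on the buyer under both terms; not part of either seller's price.
From CFR to FOB, the seller no longer bears: freight.
FOB price = 136733.98 − 2737.76 = 133996.22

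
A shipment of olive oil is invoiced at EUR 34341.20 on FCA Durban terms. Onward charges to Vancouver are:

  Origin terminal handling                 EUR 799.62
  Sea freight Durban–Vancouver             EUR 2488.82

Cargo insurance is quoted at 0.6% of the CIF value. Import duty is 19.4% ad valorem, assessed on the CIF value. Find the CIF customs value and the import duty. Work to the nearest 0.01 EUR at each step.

Let C be the CIF value. C = FCA price + pre-shipment costs + freight + 0.6% × C
C − 0.6% × C = 34341.20 + 799.62 + 2488.82
0.994 × C = 37629.64
C = 37629.64 / 0.994 = 37856.78
Insurance premium = 0.6% × 37856.78 = 227.14
Import duty = 37856.78 × 19.4% = 7344.22

CIF value: EUR 37856.78; import duty: EUR 7344.22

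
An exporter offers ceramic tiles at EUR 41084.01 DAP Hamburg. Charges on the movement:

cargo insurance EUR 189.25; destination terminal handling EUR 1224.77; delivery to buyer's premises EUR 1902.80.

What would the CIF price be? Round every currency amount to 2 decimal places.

CIF price: EUR 37956.44

Not relevant to the conversion: insurance — on the seller under both DAP and CIF; already in the DAP price and stays in the CIF price.
From DAP to CIF, the seller no longer bears: destination terminal, delivery.
CIF price = 41084.01 − 1224.77 − 1902.80 = 37956.44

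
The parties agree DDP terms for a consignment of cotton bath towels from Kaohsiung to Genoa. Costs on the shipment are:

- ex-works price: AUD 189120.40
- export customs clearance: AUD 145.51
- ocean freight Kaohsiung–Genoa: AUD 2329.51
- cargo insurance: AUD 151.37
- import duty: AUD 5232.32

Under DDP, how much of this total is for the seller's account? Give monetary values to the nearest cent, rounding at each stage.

Seller's account: AUD 196979.11

DDP: the seller bears all costs including import duty.
Seller's account: goods 189120.40 + export clearance 145.51 + freight 2329.51 + insurance 151.37 + duty 5232.32 = 196979.11
Buyer's account: 0.00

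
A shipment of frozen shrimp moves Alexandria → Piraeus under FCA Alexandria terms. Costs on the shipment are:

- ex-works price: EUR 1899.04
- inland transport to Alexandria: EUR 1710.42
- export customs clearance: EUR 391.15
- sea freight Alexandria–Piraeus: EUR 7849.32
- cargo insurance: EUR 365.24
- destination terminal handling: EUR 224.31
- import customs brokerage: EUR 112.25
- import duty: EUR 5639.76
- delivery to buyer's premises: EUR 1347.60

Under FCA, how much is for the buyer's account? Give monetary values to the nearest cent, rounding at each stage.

FCA: the seller delivers export-cleared goods to the carrier; the buyer bears costs from that point.
Seller's account: goods 1899.04 + inland to port 1710.42 + export clearance 391.15 = 4000.61
Buyer's account: freight 7849.32 + insurance 365.24 + destination terminal 224.31 + brokerage 112.25 + duty 5639.76 + delivery 1347.60 = 15538.48

Buyer's account: EUR 15538.48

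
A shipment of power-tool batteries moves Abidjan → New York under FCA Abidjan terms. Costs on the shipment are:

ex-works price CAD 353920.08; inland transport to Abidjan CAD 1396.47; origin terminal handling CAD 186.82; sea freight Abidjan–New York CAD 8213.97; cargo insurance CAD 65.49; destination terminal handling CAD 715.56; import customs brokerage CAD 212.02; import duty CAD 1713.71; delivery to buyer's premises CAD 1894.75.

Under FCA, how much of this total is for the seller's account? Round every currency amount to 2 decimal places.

FCA: the seller delivers export-cleared goods to the carrier; the buyer bears costs from that point.
Seller's account: goods 353920.08 + inland to port 1396.47 = 355316.55
Buyer's account: origin terminal 186.82 + freight 8213.97 + insurance 65.49 + destination terminal 715.56 + brokerage 212.02 + duty 1713.71 + delivery 1894.75 = 13002.32

Seller's account: CAD 355316.55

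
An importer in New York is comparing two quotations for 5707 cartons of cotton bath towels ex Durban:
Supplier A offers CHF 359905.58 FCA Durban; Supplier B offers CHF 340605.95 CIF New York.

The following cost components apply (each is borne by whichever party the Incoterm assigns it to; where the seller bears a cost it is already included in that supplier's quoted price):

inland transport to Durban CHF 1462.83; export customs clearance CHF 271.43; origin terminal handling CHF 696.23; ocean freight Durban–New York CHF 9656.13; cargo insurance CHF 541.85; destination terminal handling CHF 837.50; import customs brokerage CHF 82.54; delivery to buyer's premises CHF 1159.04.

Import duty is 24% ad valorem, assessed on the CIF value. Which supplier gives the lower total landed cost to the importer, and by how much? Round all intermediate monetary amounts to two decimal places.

Supplier B is cheaper by CHF 37440.36

Supplier A (FCA):
CIF value = FCA price + origin terminal + freight + insurance = 359905.58 + 696.23 + 9656.13 + 541.85 = 370799.79
Import duty = 370799.79 × 24% = 88991.95
Buyer bears (A): 696.23 + 9656.13 + 541.85 + 837.50 + 82.54 + 1159.04 = 12973.29
Landed cost (A) = invoice 359905.58 + 12973.29 + duty 88991.95 = 461870.82
Supplier B (CIF):
The CIF price already equals the CIF value: 340605.95
Import duty = 340605.95 × 24% = 81745.43
Buyer bears (B): 837.50 + 82.54 + 1159.04 = 2079.08
Landed cost (B) = invoice 340605.95 + 2079.08 + duty 81745.43 = 424430.46
Difference = |461870.82 − 424430.46| = 37440.36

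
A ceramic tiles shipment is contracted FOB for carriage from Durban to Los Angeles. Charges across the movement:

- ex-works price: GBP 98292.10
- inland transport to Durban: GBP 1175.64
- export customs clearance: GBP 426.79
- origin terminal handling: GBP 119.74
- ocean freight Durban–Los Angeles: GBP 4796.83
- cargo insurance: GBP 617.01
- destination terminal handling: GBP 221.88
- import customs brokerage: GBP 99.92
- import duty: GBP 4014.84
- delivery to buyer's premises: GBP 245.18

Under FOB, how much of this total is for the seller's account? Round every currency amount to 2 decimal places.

FOB: the seller bears costs until goods are on board at the origin port; the buyer bears freight, insurance and all costs thereafter.
Seller's account: goods 98292.10 + inland to port 1175.64 + export clearance 426.79 + origin terminal 119.74 = 100014.27
Buyer's account: freight 4796.83 + insurance 617.01 + destination terminal 221.88 + brokerage 99.92 + duty 4014.84 + delivery 245.18 = 9995.66

Seller's account: GBP 100014.27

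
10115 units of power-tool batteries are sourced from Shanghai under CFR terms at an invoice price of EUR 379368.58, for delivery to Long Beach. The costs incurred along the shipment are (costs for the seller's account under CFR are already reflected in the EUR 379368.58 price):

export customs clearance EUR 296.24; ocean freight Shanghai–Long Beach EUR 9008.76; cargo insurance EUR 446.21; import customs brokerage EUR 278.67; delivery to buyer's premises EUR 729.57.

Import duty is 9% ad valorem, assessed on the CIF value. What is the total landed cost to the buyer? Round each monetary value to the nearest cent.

CFR: the seller pays costs through ocean freight to the destination port, but not insurance.
Already in the invoice (seller's account under CFR): export clearance, freight — exclude.
CIF value = CFR price + insurance = 379368.58 + 446.21 = 379814.79
Import duty = 379814.79 × 9% = 34183.33
Buyer bears: insurance 446.21 + brokerage 278.67 + delivery 729.57 + duty 34183.33 = 35637.78
Landed cost = invoice 379368.58 + 35637.78 = 415006.36

Total landed cost: EUR 415006.36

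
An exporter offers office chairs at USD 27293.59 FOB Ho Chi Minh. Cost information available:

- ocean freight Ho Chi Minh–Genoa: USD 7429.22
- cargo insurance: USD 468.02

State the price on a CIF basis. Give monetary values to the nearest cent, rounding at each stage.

From FOB to CIF, the seller additionally bears: freight, insurance.
CIF price = 27293.59 + 7429.22 + 468.02 = 35190.83

CIF price: USD 35190.83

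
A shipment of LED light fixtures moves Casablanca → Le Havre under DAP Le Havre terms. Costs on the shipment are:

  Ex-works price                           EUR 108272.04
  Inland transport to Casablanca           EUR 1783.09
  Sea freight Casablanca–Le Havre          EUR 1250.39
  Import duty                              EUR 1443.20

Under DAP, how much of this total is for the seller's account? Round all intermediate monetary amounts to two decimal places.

Seller's account: EUR 111305.52

DAP: the seller bears all costs to the named destination except import duty and clearance.
Seller's account: goods 108272.04 + inland to port 1783.09 + freight 1250.39 = 111305.52
Buyer's account: duty 1443.20 = 1443.20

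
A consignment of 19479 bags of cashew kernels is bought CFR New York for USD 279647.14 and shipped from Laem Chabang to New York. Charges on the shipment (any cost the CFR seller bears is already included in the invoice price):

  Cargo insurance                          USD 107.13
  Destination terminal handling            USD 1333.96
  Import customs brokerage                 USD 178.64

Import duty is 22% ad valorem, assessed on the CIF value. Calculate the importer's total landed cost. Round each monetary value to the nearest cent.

CFR: the seller pays costs through ocean freight to the destination port, but not insurance.
CIF value = CFR price + insurance = 279647.14 + 107.13 = 279754.27
Import duty = 279754.27 × 22% = 61545.94
Buyer bears: insurance 107.13 + destination terminal 1333.96 + brokerage 178.64 + duty 61545.94 = 63165.67
Landed cost = invoice 279647.14 + 63165.67 = 342812.81

Total landed cost: USD 342812.81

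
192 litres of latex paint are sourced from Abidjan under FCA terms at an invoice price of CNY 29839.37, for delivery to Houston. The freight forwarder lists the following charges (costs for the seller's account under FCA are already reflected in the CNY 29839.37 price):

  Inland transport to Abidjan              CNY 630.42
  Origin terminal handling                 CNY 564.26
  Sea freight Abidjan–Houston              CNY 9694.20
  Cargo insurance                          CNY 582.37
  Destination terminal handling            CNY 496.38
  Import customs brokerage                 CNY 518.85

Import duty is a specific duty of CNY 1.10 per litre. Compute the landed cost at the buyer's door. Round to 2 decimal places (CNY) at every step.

Total landed cost: CNY 41906.63

FCA: the seller delivers export-cleared goods to the carrier; the buyer bears costs from that point.
Already in the invoice (seller's account under FCA): inland to port — exclude.
CIF value = FCA price + origin terminal + freight + insurance = 29839.37 + 564.26 + 9694.20 + 582.37 = 40680.20
Import duty = 192 × 1.10 = 211.20
Buyer bears: origin terminal 564.26 + freight 9694.20 + insurance 582.37 + destination terminal 496.38 + brokerage 518.85 + duty 211.20 = 12067.26
Landed cost = invoice 29839.37 + 12067.26 = 41906.63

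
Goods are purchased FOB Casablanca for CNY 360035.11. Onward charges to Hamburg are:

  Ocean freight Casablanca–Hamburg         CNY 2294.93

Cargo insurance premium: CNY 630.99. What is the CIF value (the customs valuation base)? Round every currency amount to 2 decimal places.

CIF = FOB price + freight + insurance
CIF = 360035.11 + 2294.93 + 630.99 = 362961.03

CIF value: CNY 362961.03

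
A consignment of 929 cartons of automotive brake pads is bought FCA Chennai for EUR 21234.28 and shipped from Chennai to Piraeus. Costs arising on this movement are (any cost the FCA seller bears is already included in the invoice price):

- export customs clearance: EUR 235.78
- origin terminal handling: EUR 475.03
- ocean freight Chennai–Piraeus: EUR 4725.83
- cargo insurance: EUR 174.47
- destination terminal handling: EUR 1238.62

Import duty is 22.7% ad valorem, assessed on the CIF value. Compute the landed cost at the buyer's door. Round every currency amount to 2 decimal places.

FCA: the seller delivers export-cleared goods to the carrier; the buyer bears costs from that point.
Already in the invoice (seller's account under FCA): export clearance — exclude.
CIF value = FCA price + origin terminal + freight + insurance = 21234.28 + 475.03 + 4725.83 + 174.47 = 26609.61
Import duty = 26609.61 × 22.7% = 6040.38
Buyer bears: origin terminal 475.03 + freight 4725.83 + insurance 174.47 + destination terminal 1238.62 + duty 6040.38 = 12654.33
Landed cost = invoice 21234.28 + 12654.33 = 33888.61

Total landed cost: EUR 33888.61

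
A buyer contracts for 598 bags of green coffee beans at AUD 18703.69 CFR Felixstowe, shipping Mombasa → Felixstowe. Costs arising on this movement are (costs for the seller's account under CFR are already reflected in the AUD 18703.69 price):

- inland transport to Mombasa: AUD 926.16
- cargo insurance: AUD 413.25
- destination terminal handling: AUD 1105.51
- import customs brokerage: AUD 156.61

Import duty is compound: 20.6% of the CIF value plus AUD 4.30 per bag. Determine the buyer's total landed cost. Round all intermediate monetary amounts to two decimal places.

Total landed cost: AUD 26888.55

CFR: the seller pays costs through ocean freight to the destination port, but not insurance.
Already in the invoice (seller's account under CFR): inland to port — exclude.
CIF value = CFR price + insurance = 18703.69 + 413.25 = 19116.94
Ad valorem component: 19116.94 × 20.6% = 3938.09
Specific component: 598 × 4.30 = 2571.40
Import duty = 3938.09 + 2571.40 = 6509.49
Buyer bears: insurance 413.25 + destination terminal 1105.51 + brokerage 156.61 + duty 6509.49 = 8184.86
Landed cost = invoice 18703.69 + 8184.86 = 26888.55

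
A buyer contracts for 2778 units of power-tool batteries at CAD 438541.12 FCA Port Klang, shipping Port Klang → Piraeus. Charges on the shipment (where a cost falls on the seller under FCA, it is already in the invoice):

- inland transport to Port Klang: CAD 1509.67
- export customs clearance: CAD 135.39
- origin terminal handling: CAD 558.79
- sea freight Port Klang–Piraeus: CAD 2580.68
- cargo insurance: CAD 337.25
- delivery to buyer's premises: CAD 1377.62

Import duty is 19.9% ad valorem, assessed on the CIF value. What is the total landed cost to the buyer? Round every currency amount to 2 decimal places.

Total landed cost: CAD 531357.01

FCA: the seller delivers export-cleared goods to the carrier; the buyer bears costs from that point.
Already in the invoice (seller's account under FCA): inland to port, export clearance — exclude.
CIF value = FCA price + origin terminal + freight + insurance = 438541.12 + 558.79 + 2580.68 + 337.25 = 442017.84
Import duty = 442017.84 × 19.9% = 87961.55
Buyer bears: origin terminal 558.79 + freight 2580.68 + insurance 337.25 + delivery 1377.62 + duty 87961.55 = 92815.89
Landed cost = invoice 438541.12 + 92815.89 = 531357.01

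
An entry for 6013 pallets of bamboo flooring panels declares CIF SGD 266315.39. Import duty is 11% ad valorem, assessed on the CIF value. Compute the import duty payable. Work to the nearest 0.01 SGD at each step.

Import duty = 266315.39 × 11% = 29294.69

Import duty: SGD 29294.69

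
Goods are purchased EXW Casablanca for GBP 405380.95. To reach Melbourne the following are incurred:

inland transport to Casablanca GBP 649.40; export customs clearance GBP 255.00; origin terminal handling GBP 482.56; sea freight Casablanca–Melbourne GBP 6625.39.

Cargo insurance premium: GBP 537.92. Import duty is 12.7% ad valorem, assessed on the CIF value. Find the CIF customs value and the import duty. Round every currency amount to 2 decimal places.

CIF = EXW price + pre-shipment costs + freight + insurance
CIF = 405380.95 + 649.40 + 255.00 + 482.56 + 6625.39 + 537.92 = 413931.22
Import duty = 413931.22 × 12.7% = 52569.26

CIF value: GBP 413931.22; import duty: GBP 52569.26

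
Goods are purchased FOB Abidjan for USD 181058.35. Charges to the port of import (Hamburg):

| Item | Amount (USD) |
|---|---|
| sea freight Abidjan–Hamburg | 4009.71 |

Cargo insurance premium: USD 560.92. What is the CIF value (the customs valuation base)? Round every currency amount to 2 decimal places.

CIF = FOB price + freight + insurance
CIF = 181058.35 + 4009.71 + 560.92 = 185628.98

CIF value: USD 185628.98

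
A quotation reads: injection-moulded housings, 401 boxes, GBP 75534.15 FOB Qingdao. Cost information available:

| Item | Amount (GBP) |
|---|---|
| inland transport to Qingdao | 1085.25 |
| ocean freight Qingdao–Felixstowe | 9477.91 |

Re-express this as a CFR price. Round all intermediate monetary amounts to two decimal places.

Not relevant to the conversion: inland to port — on the seller under both FOB and CFR; already in the FOB price and stays in the CFR price.
From FOB to CFR, the seller additionally bears: freight.
CFR price = 75534.15 + 9477.91 = 85012.06

CFR price: GBP 85012.06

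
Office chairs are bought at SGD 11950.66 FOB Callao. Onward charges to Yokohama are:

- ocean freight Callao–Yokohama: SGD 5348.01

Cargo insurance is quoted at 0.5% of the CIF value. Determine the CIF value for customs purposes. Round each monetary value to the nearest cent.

CIF value: SGD 17385.60

Let C be the CIF value. C = FOB price + freight + 0.5% × C
C − 0.5% × C = 11950.66 + 5348.01
0.995 × C = 17298.67
C = 17298.67 / 0.995 = 17385.60
Insurance premium = 0.5% × 17385.60 = 86.93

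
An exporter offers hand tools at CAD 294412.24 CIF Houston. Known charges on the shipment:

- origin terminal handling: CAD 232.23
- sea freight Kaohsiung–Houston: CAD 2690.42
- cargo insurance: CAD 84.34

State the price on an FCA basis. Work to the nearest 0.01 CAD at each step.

FCA price: CAD 291405.25

From CIF to FCA, the seller no longer bears: origin terminal, freight, insurance.
FCA price = 294412.24 − 232.23 − 2690.42 − 84.34 = 291405.25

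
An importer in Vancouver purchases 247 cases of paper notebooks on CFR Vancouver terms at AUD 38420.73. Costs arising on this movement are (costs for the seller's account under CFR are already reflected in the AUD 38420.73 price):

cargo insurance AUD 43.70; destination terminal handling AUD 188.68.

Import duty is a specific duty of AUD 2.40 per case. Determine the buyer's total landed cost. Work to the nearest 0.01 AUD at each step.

Total landed cost: AUD 39245.91

CFR: the seller pays costs through ocean freight to the destination port, but not insurance.
CIF value = CFR price + insurance = 38420.73 + 43.70 = 38464.43
Import duty = 247 × 2.40 = 592.80
Buyer bears: insurance 43.70 + destination terminal 188.68 + duty 592.80 = 825.18
Landed cost = invoice 38420.73 + 825.18 = 39245.91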